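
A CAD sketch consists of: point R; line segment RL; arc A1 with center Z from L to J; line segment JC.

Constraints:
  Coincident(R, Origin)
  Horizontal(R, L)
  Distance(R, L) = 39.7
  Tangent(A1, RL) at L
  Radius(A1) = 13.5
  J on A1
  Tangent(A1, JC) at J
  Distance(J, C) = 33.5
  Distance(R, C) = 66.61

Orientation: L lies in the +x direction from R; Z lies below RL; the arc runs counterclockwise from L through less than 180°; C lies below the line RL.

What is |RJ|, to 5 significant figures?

34.593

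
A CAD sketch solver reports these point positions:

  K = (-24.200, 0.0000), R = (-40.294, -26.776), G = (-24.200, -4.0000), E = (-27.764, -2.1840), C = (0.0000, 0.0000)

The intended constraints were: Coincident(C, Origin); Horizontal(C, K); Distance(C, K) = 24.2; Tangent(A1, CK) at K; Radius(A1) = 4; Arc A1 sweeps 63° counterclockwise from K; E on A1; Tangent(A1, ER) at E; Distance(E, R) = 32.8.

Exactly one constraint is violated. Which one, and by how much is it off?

Distance(E, R) = 32.8 — off by 5.20.

C = (0.00, 0.00) ✓; C.y = 0.00, K.y = 0.00 ✓; |CK| = 24.20 ✓; ∠(GK, KC) = 90.00° ✓; |GK| = 4.000 ✓; bearing(G→E) − bearing(G→K) = 63.00° ✓; |GE| = 4.000 ✓; ∠(GE, ER) = 90.00° ✓; |ER| = 27.60 ✗.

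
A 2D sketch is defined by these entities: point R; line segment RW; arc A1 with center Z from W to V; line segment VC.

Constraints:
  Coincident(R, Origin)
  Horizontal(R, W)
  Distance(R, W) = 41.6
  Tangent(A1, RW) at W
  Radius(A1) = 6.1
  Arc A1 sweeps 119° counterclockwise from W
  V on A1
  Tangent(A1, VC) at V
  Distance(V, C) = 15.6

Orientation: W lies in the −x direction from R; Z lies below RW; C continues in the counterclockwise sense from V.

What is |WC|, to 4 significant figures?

22.81

On A1, W sits at bearing 90° from Z; a 119° counterclockwise sweep puts V at bearing 209°, so V = Z + 6.1·(cos 209°, sin 209°) = (-46.94, -9.057). A1 meets VC tangentially, so ZV is at right angles to VC, so VC runs along (−sin 209°, cos 209°); with |VC| = 15.6, C = (-39.37, -22.70). Then |WC| = |C − W| = 22.81.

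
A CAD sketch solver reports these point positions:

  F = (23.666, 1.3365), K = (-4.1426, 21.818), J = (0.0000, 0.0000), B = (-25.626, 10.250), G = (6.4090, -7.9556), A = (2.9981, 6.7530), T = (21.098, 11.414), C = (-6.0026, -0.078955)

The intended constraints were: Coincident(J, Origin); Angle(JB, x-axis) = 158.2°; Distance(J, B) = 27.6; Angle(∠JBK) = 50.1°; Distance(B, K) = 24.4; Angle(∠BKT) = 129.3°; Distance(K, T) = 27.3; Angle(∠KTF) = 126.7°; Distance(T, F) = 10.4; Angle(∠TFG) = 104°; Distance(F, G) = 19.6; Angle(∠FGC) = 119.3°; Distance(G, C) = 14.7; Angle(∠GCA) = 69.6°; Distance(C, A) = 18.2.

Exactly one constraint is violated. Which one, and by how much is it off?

Distance(C, A) = 18.2 — off by 6.90.

J = (0.00, 0.00) ✓; JB at 158.2° ✓; |JB| = 27.60 ✓; ∠JBK = 50.10° ✓; |BK| = 24.40 ✓; ∠BKT = 129.3° ✓; |KT| = 27.30 ✓; ∠KTF = 126.7° ✓; |TF| = 10.40 ✓; ∠TFG = 104.0° ✓; |FG| = 19.60 ✓; ∠FGC = 119.3° ✓; |GC| = 14.70 ✓; ∠GCA = 69.60° ✓; |CA| = 11.30 ✗.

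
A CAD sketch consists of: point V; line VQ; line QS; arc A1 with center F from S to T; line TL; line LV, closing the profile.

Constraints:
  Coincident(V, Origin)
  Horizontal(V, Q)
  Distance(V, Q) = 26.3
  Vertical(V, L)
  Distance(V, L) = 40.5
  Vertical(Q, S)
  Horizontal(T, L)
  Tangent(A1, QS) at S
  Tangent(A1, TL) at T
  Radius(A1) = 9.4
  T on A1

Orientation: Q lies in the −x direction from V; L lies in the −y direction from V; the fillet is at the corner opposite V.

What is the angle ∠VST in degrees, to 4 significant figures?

94.78°

The virtual corner opposite V is at (-26.30, -40.50). A1 meets QS tangentially, so FS is at right angles to QS and since A1 is tangent to TL there, FT ⟂ TL, with radius 9.4, so the center F sits 9.4 in from both sides at F = (-16.90, -31.10). That places the tangent points at S = (-26.30, -31.10) on QS and T = (-16.90, -40.50) on TL. Then cos ∠VST = SV·ST / (|SV||ST|), giving 94.78°.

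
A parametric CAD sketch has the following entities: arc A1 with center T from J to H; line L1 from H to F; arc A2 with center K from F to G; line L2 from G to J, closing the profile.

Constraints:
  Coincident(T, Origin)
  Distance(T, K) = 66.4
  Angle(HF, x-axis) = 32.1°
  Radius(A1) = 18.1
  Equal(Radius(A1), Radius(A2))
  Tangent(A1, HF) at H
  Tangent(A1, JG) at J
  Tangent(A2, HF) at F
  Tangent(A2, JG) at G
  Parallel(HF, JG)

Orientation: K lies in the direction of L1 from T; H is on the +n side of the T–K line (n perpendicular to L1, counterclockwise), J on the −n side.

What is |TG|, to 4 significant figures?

68.82

The slot axis is L1's direction at 32.1°, so u = (cos 32.1°, sin 32.1°) = (0.8471, 0.5314) and n = (−sin 32.1°, cos 32.1°) = (-0.5314, 0.8471). T is at the origin and K lies 66.4 along u from T, so K = 66.4·u = (56.25, 35.28). Tangency of A1 to both parallel lines with radius 18.1 puts H and J at T ± 18.1·n: H = (-9.618, 15.33), J = (9.618, -15.33). Equal radii place F and G the same way about K: F = K + 18.1·n = (46.63, 50.62), G = K − 18.1·n = (65.87, 19.95). Then |TG| = |G − T| = 68.82.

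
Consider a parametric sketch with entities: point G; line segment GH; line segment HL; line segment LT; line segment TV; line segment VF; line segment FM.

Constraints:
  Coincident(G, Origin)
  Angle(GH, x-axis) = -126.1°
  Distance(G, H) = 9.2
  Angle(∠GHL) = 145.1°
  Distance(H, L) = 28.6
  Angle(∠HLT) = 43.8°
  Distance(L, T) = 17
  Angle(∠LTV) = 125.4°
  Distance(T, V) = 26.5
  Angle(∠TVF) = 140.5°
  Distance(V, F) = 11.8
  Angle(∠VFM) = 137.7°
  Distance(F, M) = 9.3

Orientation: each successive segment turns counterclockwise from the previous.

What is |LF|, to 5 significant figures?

45.895

G is at the origin; GH runs at -126.1° with length 9.2, so H = (-5.4206, -7.4335). ∠GHL = 145.1° gives HL at -91.200° from the x-axis; with |HL| = 28.6, L = (-6.0196, -36.027). ∠HLT = 43.8° gives LT at 45.000° from the x-axis; with |LT| = 17.0, T = (6.0013, -24.006). ∠LTV = 125.4° gives TV at 99.600° from the x-axis; with |TV| = 26.5, V = (1.5819, 2.1225). ∠TVF = 140.5° gives VF at 139.10° from the x-axis; with |VF| = 11.8, F = (-7.3372, 9.8484). Then |LF| = |F − L| = 45.895.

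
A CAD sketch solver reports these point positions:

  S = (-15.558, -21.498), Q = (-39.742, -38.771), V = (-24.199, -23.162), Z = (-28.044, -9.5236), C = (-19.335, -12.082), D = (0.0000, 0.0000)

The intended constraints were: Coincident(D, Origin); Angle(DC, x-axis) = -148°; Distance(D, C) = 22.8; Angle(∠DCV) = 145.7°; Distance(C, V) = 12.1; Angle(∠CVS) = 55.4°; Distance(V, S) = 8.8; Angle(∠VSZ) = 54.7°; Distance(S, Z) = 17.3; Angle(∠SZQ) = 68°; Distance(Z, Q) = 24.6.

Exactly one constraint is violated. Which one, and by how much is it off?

Distance(Z, Q) = 24.6 — off by 6.90.

D = (0.00, 0.00) ✓; DC at -148.0° ✓; |DC| = 22.80 ✓; ∠DCV = 145.7° ✓; |CV| = 12.10 ✓; ∠CVS = 55.40° ✓; |VS| = 8.800 ✓; ∠VSZ = 54.70° ✓; |SZ| = 17.30 ✓; ∠SZQ = 68.00° ✓; |ZQ| = 31.50 ✗.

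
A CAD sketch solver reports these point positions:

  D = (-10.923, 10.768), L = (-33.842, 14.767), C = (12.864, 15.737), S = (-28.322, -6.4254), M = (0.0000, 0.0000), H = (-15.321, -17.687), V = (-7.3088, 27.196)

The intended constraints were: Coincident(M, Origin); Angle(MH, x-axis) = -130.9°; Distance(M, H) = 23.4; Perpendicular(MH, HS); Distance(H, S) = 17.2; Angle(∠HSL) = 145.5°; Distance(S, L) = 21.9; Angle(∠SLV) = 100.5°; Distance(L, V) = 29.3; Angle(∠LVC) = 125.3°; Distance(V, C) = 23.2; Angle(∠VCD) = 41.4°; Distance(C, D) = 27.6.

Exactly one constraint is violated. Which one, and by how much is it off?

Distance(C, D) = 27.6 — off by 3.30.

M = (0.00, 0.00) ✓; MH at -130.9° ✓; |MH| = 23.40 ✓; ∠(MH, HS) = 90.00° ✓; |HS| = 17.20 ✓; ∠HSL = 145.5° ✓; |SL| = 21.90 ✓; ∠SLV = 100.5° ✓; |LV| = 29.30 ✓; ∠LVC = 125.3° ✓; |VC| = 23.20 ✓; ∠VCD = 41.40° ✓; |CD| = 24.30 ✗.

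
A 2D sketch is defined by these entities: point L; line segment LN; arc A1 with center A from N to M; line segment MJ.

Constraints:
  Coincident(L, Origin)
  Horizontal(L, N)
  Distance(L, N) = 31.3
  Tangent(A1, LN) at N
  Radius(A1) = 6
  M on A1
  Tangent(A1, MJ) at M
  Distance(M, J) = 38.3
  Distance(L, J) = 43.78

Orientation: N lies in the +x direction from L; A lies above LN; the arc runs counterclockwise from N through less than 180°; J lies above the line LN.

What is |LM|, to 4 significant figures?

37.47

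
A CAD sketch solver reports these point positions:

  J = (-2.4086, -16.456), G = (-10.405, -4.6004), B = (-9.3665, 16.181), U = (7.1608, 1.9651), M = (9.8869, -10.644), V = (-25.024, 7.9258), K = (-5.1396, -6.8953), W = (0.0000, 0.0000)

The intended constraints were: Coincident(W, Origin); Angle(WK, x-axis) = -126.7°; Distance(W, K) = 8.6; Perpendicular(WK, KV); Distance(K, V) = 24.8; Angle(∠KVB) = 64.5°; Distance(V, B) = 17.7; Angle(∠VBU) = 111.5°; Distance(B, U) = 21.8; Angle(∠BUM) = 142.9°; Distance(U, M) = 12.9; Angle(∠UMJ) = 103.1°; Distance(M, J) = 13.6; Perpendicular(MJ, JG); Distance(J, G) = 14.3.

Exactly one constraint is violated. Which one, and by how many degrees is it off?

Perpendicular(MJ, JG) — off by 8.70°.

W = (0.00, 0.00) ✓; WK at -126.7° ✓; |WK| = 8.600 ✓; ∠(WK, KV) = 90.00° ✓; |KV| = 24.80 ✓; ∠KVB = 64.50° ✓; |VB| = 17.70 ✓; ∠VBU = 111.5° ✓; |BU| = 21.80 ✓; ∠BUM = 142.9° ✓; |UM| = 12.90 ✓; ∠UMJ = 103.1° ✓; |MJ| = 13.60 ✓; ∠(MJ, JG) = 81.30° ✗; |JG| = 14.30 ✓.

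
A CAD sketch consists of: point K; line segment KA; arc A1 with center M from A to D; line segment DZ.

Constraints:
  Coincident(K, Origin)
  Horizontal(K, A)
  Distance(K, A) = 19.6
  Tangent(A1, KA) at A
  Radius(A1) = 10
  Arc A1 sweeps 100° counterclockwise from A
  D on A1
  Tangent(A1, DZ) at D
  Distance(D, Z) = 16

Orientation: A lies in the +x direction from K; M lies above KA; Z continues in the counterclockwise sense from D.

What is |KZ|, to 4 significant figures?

38.30

K is at the origin; K and A share the same y with |KA| = 19.6 and A on the +x side, so A = (19.60, 0.000). Tangency of A1 to KA means the radius MA is perpendicular to KA, so M = A + (0, 10) = (19.60, 10.00). On A1, A sits at bearing -90° from M; a 100° counterclockwise sweep puts D at bearing 10°, so D = M + 10.0·(cos 10°, sin 10°) = (29.45, 11.74). Since A1 is tangent to DZ there, MD ⟂ DZ, so DZ runs along (−sin 10°, cos 10°); with |DZ| = 16.0, Z = (26.67, 27.49). Then |KZ| = |Z − K| = 38.30.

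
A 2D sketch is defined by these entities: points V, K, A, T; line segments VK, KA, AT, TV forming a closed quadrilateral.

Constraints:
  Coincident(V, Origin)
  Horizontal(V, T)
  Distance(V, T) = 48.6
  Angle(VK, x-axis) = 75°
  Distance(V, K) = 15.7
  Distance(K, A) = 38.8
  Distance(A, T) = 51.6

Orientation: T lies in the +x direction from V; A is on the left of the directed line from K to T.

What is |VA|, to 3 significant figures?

53.8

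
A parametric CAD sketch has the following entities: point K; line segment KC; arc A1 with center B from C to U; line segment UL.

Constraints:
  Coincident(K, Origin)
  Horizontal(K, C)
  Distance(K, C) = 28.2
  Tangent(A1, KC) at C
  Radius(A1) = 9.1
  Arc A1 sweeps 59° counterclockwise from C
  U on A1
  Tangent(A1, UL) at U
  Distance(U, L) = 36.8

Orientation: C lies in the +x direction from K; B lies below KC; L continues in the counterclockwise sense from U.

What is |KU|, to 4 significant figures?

20.87

Since A1 is tangent to KC there, BC ⟂ KC, so B = C + (0, -9.1) = (28.20, -9.100). On A1, C sits at bearing 90° from B; a 59° counterclockwise sweep puts U at bearing 149°, so U = B + 9.1·(cos 149°, sin 149°) = (20.40, -4.413). Then |KU| = |U − K| = 20.87.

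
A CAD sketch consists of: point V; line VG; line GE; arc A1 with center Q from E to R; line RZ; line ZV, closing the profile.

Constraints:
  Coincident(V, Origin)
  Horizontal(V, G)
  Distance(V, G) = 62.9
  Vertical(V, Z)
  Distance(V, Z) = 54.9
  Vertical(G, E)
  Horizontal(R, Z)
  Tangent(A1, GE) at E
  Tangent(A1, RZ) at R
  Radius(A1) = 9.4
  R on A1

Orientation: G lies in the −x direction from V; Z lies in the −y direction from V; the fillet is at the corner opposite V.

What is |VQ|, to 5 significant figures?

70.232

V and Z share the same x with |VZ| = 54.9 and Z on the −y side, so Z = (0.0000, -54.900). The virtual corner opposite V is at (-62.900, -54.900). The tangent condition forces QE to be normal to GE and since A1 is tangent to RZ there, QR ⟂ RZ, with radius 9.4, so the center Q sits 9.4 in from both sides at Q = (-53.500, -45.500). Then |VQ| = |Q − V| = 70.232.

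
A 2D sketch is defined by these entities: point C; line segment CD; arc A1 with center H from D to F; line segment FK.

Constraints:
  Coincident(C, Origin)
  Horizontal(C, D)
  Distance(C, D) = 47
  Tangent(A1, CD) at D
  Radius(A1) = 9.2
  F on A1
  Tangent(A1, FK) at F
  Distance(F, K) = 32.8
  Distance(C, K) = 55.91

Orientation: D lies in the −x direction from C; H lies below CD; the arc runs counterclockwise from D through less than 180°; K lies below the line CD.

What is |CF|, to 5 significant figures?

56.555

C is at the origin; C and D share the same y with |CD| = 47.0 and D on the −x side, so D = (-47.000, 0.0000). A1 meets CD tangentially, so HD is at right angles to CD, so H = D + (0, -9.2) = (-47.000, -9.2000). Since HF ⟂ FK (tangency), |HK| = √(9.2² + 32.8²) = 34.066 regardless of where F sits on A1. So K lies on both circle(C, 55.91) and circle(H, 34.066); the below-CD intersection is K = (-37.127, -41.804). F is the foot of the tangent from K: F = (-54.758, -14.145).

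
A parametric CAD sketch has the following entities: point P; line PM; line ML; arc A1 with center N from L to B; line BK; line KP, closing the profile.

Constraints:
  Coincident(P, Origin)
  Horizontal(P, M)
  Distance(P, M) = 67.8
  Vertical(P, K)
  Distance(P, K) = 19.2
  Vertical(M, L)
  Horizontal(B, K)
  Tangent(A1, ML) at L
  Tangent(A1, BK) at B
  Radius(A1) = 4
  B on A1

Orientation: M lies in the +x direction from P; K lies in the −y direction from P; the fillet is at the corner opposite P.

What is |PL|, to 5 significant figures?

69.483

P is at the origin; P and M share the same y with |PM| = 67.8 and M on the +x side, so M = (67.800, 0.0000). P and K share the same x with |PK| = 19.2 and K on the −y side, so K = (0.0000, -19.200). The virtual corner opposite P is at (67.800, -19.200). A1 meets ML tangentially, so NL is at right angles to ML and since A1 is tangent to BK there, NB ⟂ BK, with radius 4.0, so the center N sits 4.0 in from both sides at N = (63.800, -15.200). That places the tangent points at L = (67.800, -15.200) on ML and B = (63.800, -19.200) on BK. Then |PL| = |L − P| = 69.483.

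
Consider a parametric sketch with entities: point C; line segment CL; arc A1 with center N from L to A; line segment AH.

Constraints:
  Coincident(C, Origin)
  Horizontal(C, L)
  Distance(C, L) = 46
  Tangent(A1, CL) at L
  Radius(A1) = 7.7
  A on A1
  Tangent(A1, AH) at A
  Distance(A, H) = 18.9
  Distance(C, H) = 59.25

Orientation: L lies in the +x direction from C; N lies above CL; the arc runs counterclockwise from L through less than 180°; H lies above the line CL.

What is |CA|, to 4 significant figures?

54.29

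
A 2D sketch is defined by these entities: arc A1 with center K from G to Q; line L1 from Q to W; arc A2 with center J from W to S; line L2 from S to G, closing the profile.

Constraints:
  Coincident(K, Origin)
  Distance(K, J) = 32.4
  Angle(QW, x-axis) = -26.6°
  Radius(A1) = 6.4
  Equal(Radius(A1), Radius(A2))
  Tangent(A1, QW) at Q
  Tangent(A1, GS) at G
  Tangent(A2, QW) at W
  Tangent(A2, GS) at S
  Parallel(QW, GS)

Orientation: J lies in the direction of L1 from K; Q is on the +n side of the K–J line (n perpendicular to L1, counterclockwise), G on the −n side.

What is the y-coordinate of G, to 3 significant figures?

-5.72

The slot axis is L1's direction at -26.6°, so u = (cos -26.6°, sin -26.6°) = (0.894, -0.448) and n = (−sin -26.6°, cos -26.6°) = (0.448, 0.894). K is at the origin and J lies 32.4 along u from K, so J = 32.4·u = (29.0, -14.5). Tangency of A1 to both parallel lines with radius 6.4 puts Q and G at K ± 6.4·n: Q = (2.87, 5.72), G = (-2.87, -5.72). So G.y = -5.72.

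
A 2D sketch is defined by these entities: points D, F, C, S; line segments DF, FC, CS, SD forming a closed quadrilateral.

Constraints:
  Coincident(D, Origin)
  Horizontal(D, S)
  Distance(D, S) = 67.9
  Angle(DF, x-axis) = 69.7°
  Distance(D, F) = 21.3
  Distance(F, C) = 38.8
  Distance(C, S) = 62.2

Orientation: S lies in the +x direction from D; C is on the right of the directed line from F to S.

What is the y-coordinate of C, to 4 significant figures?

-18.80

D is at the origin; D and S share the same y with |DS| = 67.9 and S in +x, so S = (67.9, 0). DF runs at 69.7° with |DF| = 21.3, so F = (7.390, 19.98). C is determined by |FC| = 38.8 and |CS| = 62.2 together: it lies at the intersection of circle(F, 38.8) and circle(S, 62.2). With |FS| = 63.72, the foot of the radical line on FS is 13.32 from F and the perpendicular offset is √(38.8² − 13.32²) = 36.44. Taking the right-of-FS solution: C = (8.610, -18.80).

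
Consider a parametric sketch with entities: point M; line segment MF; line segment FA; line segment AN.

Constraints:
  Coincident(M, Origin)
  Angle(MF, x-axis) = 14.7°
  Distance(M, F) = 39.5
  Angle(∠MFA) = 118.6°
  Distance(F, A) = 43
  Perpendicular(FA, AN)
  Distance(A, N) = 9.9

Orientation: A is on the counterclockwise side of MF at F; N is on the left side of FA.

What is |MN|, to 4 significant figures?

66.68

M is at the origin; MF runs at 14.7° with length 39.5, so F = 39.5·(cos 14.7°, sin 14.7°) = (38.21, 10.02). ∠MFA = 118.6°, so FA runs at 14.7° + (180° − 118.6°) = 76.10° from the x-axis; with |FA| = 43.0, A = F + 43.0·(cos 76.10°, sin 76.10°) = (48.54, 51.76). FA is perpendicular to AN; with |AN| = 9.9 on the left of FA, N = A + 9.9·(-0.9707, 0.2402) = (38.93, 54.14). Then |MN| = |N − M| = 66.68.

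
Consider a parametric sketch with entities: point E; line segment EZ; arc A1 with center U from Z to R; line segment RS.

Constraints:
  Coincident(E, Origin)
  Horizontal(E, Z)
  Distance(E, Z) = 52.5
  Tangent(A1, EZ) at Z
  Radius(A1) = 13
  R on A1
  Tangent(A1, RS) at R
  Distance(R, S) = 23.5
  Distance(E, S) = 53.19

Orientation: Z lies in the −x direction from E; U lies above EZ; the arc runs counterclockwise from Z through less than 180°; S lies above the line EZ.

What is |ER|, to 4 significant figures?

41.50

Checks: |UZ| = 13.00 ✓; |UR| = 13.00 ✓; ∠(UR, RS) = 90.00° ✓; |RS| = 23.50 ✓; |ES| = 53.19 ✓.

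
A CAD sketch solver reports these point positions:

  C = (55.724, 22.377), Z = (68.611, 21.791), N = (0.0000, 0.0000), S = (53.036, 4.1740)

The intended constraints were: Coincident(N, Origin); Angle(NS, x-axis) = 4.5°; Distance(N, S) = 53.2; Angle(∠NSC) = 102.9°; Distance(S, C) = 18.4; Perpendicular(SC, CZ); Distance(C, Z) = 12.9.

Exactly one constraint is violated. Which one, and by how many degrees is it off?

Perpendicular(SC, CZ) — off by 5.80°.

N = (0.00, 0.00) ✓; NS at 4.500° ✓; |NS| = 53.20 ✓; ∠NSC = 102.9° ✓; |SC| = 18.40 ✓; ∠(SC, CZ) = 84.20° ✗; |CZ| = 12.90 ✓.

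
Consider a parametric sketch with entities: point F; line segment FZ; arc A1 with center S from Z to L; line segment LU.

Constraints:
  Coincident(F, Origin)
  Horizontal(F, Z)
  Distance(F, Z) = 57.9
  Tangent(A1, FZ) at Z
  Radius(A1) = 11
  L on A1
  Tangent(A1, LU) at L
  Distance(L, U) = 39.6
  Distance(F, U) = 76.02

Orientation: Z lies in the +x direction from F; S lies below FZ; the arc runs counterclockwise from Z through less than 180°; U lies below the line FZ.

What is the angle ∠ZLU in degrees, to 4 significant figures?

129.0°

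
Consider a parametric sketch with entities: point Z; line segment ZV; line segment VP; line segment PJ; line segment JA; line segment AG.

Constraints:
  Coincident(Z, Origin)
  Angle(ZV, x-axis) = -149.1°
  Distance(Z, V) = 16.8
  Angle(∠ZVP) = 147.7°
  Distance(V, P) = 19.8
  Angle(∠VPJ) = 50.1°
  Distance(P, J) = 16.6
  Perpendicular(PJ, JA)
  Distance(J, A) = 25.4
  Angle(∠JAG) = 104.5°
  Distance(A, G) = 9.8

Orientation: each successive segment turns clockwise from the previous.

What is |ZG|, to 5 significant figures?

22.859

Z is at the origin; ZV runs at -149.1° with length 16.8, so V = (-14.415, -8.6275). ∠ZVP = 147.7° gives VP at 178.60° from the x-axis; with |VP| = 19.8, P = (-34.210, -8.1437). ∠VPJ = 50.1° gives PJ at 48.700° from the x-axis; with |PJ| = 16.6, J = (-23.254, 4.3272). PJ ⟂ JA, so JA runs at -41.300°; with |JA| = 25.4, A = (-4.1714, -12.437). ∠JAG = 104.5° gives AG at -116.80° from the x-axis; with |AG| = 9.8, G = (-8.5900, -21.184). Then |ZG| = |G − Z| = 22.859.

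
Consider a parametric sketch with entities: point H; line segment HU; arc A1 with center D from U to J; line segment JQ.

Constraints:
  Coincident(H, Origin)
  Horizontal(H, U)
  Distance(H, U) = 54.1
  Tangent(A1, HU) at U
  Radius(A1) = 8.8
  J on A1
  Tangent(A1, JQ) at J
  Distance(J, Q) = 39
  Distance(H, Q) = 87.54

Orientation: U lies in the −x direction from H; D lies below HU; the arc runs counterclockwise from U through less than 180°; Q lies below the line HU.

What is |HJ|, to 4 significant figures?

62.48

H is at the origin; HU is horizontal with |HU| = 54.1 and U on the −x side, so U = (-54.10, 0.000). The tangent condition forces DU to be normal to HU, so D = U + (0, -8.8) = (-54.10, -8.800). Since DJ ⟂ JQ (tangency), |DQ| = √(8.8² + 39.0²) = 39.98 regardless of where J sits on A1. So Q lies on both circle(H, 87.54) and circle(D, 39.98); the below-HU intersection is Q = (-77.06, -41.53). J is the foot of the tangent from Q: J = (-62.24, -5.455).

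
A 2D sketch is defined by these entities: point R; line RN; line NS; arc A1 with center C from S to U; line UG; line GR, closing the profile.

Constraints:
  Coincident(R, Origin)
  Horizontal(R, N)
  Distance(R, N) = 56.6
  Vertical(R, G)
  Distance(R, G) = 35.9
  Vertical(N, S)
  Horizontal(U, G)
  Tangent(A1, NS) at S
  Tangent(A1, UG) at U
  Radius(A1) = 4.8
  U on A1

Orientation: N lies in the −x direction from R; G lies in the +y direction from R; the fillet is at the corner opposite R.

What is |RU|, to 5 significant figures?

63.024

R is at the origin; RN is horizontal with |RN| = 56.6 and N on the −x side, so N = (-56.600, 0.0000). R and G share the same x with |RG| = 35.9 and G on the +y side, so G = (0.0000, 35.900). The virtual corner opposite R is at (-56.600, 35.900). A1 meets NS tangentially, so CS is at right angles to NS and A1 meets UG tangentially, so CU is at right angles to UG, with radius 4.8, so the center C sits 4.8 in from both sides at C = (-51.800, 31.100). That places the tangent points at S = (-56.600, 31.100) on NS and U = (-51.800, 35.900) on UG. Then |RU| = |U − R| = 63.024.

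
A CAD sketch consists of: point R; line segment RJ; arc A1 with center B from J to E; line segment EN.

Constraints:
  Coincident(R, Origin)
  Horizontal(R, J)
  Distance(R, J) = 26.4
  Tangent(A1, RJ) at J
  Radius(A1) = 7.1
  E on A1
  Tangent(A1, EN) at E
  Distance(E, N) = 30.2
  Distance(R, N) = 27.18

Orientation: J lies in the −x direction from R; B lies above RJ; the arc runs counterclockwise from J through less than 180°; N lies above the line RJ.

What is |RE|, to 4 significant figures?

20.91

Checks: |BE| = 7.100 ✓; ∠(BE, EN) = 90.00° ✓; |EN| = 30.20 ✓; |RN| = 27.18 ✓.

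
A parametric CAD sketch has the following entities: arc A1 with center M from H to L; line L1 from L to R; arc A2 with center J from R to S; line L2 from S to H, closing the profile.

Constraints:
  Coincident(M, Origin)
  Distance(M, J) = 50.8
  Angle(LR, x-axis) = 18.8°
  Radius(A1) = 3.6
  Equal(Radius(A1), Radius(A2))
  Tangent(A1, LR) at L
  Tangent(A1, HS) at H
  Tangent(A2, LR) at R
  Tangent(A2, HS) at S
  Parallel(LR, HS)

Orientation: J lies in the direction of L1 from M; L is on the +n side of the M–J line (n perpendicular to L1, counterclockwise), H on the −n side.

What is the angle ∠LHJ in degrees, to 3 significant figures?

85.9°

M is at the origin and J lies 50.8 along u from M, so J = 50.8·u = (48.1, 16.4). Tangency of A1 to both parallel lines with radius 3.6 puts L and H at M ± 3.6·n: L = (-1.16, 3.41), H = (1.16, -3.41). Then cos ∠LHJ = HL·HJ / (|HL||HJ|), giving 85.9°.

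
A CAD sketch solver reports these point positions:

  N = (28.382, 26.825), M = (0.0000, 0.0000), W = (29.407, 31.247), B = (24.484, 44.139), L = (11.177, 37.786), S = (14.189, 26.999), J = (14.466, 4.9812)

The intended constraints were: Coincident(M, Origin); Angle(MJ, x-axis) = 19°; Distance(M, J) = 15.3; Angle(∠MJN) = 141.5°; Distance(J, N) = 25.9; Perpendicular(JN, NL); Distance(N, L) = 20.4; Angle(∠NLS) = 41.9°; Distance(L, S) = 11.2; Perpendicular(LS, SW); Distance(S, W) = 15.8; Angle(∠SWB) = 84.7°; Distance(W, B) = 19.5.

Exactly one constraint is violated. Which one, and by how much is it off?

Distance(W, B) = 19.5 — off by 5.70.

M = (0.00, 0.00) ✓; MJ at 19.00° ✓; |MJ| = 15.30 ✓; ∠MJN = 141.5° ✓; |JN| = 25.90 ✓; ∠(JN, NL) = 90.00° ✓; |NL| = 20.40 ✓; ∠NLS = 41.90° ✓; |LS| = 11.20 ✓; ∠(LS, SW) = 90.00° ✓; |SW| = 15.80 ✓; ∠SWB = 84.70° ✓; |WB| = 13.80 ✗.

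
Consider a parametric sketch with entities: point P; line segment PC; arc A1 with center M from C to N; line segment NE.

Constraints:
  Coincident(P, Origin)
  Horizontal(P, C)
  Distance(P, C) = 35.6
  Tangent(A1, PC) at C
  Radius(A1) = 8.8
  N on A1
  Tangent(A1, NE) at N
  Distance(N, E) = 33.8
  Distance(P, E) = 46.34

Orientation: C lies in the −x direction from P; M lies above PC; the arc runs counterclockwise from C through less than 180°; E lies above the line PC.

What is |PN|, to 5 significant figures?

27.919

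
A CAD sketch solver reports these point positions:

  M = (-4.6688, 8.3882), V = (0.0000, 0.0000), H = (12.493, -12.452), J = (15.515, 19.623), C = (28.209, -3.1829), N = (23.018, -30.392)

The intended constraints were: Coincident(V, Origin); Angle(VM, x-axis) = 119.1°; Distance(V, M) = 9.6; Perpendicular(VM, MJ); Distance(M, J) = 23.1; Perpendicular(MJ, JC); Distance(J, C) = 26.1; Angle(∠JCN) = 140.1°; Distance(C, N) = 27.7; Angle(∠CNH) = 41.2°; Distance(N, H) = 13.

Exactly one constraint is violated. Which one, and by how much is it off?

Distance(N, H) = 13 — off by 7.80.

V = (0.00, 0.00) ✓; VM at 119.1° ✓; |VM| = 9.600 ✓; ∠(VM, MJ) = 90.00° ✓; |MJ| = 23.10 ✓; ∠(MJ, JC) = 90.00° ✓; |JC| = 26.10 ✓; ∠JCN = 140.1° ✓; |CN| = 27.70 ✓; ∠CNH = 41.20° ✓; |NH| = 20.80 ✗.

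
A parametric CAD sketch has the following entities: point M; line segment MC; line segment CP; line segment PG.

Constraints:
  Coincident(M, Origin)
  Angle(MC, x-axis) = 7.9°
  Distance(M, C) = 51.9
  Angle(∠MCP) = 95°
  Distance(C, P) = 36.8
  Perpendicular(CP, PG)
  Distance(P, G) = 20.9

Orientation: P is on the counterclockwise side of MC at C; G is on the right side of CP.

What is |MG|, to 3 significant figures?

83.5

∠MCP = 95.0°, so CP runs at 7.9° + (180° − 95.0°) = 92.9° from the x-axis; with |CP| = 36.8, P = C + 36.8·(cos 92.9°, sin 92.9°) = (49.5, 43.9). CP ⟂ PG; with |PG| = 20.9 on the right of CP, G = P + 20.9·(0.999, 0.0506) = (70.4, 44.9). Then |MG| = |G − M| = 83.5.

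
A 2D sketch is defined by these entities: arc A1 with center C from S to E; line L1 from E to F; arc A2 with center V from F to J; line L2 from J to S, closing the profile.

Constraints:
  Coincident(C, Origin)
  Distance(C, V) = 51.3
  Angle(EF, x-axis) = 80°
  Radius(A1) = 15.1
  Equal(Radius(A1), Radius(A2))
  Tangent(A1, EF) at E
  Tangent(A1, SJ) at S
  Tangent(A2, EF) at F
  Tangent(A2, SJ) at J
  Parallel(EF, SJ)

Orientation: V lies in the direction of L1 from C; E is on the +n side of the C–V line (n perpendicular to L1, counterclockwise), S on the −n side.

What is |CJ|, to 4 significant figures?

53.48

The slot axis is L1's direction at 80.0°, so u = (cos 80.0°, sin 80.0°) = (0.1736, 0.9848) and n = (−sin 80.0°, cos 80.0°) = (-0.9848, 0.1736). C is at the origin and V lies 51.3 along u from C, so V = 51.3·u = (8.908, 50.52). Tangency of A1 to both parallel lines with radius 15.1 puts E and S at C ± 15.1·n: E = (-14.87, 2.622), S = (14.87, -2.622). Equal radii place F and J the same way about V: F = V + 15.1·n = (-5.962, 53.14), J = V − 15.1·n = (23.78, 47.90). Then |CJ| = |J − C| = 53.48.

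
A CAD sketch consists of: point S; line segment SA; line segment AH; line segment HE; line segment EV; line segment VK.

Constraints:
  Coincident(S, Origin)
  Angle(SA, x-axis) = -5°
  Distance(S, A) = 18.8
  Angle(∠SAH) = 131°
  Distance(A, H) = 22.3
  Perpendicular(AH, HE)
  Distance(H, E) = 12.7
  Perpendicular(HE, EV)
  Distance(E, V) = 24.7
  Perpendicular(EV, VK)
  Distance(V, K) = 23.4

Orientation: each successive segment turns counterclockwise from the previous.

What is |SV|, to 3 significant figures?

10.0

The perpendicularity gives HE at right angles to AH, so HE runs at 134°; with |HE| = 12.7, E = (25.9, 23.0). The perpendicularity gives EV at right angles to HE, so EV runs at -136°; with |EV| = 24.7, V = (8.18, 5.83). Then |SV| = |V − S| = 10.0.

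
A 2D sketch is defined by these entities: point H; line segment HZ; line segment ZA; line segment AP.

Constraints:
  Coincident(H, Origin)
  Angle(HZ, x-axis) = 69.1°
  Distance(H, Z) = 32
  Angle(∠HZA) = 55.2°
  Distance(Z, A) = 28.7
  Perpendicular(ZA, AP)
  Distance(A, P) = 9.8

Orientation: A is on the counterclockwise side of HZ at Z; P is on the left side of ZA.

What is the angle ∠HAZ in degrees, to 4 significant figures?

68.34°

H is at the origin; HZ runs at 69.1° with length 32.0, so Z = 32.0·(cos 69.1°, sin 69.1°) = (11.42, 29.89). ∠HZA = 55.2°, so ZA runs at 69.1° + (180° − 55.2°) = 193.9° from the x-axis; with |ZA| = 28.7, A = Z + 28.7·(cos 193.9°, sin 193.9°) = (-16.44, 23.00). Then cos ∠HAZ = AH·AZ / (|AH||AZ|), giving 68.34°.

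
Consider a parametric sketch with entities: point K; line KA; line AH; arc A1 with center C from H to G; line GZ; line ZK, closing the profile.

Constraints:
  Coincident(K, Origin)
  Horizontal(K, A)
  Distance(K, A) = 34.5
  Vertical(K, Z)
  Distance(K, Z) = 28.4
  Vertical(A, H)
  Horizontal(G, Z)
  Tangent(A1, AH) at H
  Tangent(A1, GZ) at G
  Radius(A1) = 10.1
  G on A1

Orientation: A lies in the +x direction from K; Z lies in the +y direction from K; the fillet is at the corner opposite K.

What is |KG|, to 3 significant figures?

37.4

K is at the origin; K and A share the same y with |KA| = 34.5 and A on the +x side, so A = (34.5, 0.00). KZ is vertical with |KZ| = 28.4 and Z on the +y side, so Z = (0.00, 28.4). The virtual corner opposite K is at (34.5, 28.4). The tangent condition forces CH to be normal to AH and A1 meets GZ tangentially, so CG is at right angles to GZ, with radius 10.1, so the center C sits 10.1 in from both sides at C = (24.4, 18.3). That places the tangent points at H = (34.5, 18.3) on AH and G = (24.4, 28.4) on GZ. Then |KG| = |G − K| = 37.4.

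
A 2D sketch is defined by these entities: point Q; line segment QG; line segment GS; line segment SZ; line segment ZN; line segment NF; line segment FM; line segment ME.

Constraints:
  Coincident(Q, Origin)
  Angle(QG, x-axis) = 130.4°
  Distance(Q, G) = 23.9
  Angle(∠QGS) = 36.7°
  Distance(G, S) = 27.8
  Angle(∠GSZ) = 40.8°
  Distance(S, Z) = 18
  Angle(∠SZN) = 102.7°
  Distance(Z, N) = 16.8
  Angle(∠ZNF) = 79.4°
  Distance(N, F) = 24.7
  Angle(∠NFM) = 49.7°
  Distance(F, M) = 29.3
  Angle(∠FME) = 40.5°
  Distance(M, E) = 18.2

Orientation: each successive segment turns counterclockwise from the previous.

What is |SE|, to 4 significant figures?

20.17

Q is at the origin; QG runs at 130.4° with length 23.9, so G = (-15.49, 18.20). ∠QGS = 36.7° gives GS at -86.30° from the x-axis; with |GS| = 27.8, S = (-13.70, -9.541). ∠GSZ = 40.8° gives SZ at 52.90° from the x-axis; with |SZ| = 18.0, Z = (-2.838, 4.815). ∠SZN = 102.7° gives ZN at 130.2° from the x-axis; with |ZN| = 16.8, N = (-13.68, 17.65). ∠ZNF = 79.4° gives NF at -129.2° from the x-axis; with |NF| = 24.7, F = (-29.29, -1.494). ∠NFM = 49.7° gives FM at 1.100° from the x-axis; with |FM| = 29.3, M = (0.001464, -0.9316). ∠FME = 40.5° gives ME at 140.6° from the x-axis; with |ME| = 18.2, E = (-14.06, 10.62). Then |SE| = |E − S| = 20.17.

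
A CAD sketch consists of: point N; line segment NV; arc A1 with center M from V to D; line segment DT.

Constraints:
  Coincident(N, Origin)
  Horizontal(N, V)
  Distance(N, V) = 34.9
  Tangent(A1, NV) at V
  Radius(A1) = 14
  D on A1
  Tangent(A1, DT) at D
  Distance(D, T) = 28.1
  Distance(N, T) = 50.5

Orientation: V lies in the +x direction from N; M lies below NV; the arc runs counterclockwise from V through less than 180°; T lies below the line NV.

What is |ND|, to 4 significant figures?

26.45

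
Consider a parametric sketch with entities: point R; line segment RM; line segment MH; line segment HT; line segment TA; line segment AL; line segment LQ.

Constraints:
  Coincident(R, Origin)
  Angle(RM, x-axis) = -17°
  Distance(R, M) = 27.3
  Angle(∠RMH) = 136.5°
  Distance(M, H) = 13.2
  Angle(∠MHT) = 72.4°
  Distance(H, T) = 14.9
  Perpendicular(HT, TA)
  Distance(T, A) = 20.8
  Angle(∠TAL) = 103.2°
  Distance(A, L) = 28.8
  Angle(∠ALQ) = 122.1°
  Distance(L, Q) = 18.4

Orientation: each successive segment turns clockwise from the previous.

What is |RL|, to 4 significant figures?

41.06

HT is perpendicular to TA, so TA runs at 101.9°; with |TA| = 20.8, A = (13.74, -2.190). ∠TAL = 103.2° gives AL at 25.10° from the x-axis; with |AL| = 28.8, L = (39.82, 10.03). Then |RL| = |L − R| = 41.06.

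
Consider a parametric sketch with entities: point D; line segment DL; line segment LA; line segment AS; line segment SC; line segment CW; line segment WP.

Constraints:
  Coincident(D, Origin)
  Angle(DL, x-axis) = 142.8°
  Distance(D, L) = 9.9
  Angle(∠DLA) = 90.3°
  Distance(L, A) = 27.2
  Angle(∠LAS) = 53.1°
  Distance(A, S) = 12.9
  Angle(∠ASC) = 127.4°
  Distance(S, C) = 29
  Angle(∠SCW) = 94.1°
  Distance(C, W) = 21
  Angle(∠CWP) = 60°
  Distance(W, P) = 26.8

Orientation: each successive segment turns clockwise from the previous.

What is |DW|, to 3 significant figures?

23.1

∠ASC = 127.4° gives SC at -126° from the x-axis; with |SC| = 29.0, C = (-5.16, -7.99). ∠SCW = 94.1° gives CW at 148° from the x-axis; with |CW| = 21.0, W = (-22.9, 3.23). Then |DW| = |W − D| = 23.1.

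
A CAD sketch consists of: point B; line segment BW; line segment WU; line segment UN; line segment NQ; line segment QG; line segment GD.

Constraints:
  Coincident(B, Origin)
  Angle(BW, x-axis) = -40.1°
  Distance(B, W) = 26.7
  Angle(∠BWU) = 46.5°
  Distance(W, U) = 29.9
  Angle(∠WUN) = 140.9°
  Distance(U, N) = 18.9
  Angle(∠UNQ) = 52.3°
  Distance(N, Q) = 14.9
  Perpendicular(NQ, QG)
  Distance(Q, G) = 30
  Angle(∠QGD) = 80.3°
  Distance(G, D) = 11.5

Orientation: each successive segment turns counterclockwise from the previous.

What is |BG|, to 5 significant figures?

33.602

B is at the origin; BW runs at -40.1° with length 26.7, so W = (20.423, -17.198). ∠BWU = 46.5° gives WU at 93.400° from the x-axis; with |WU| = 29.9, U = (18.650, 12.649). ∠WUN = 140.9° gives UN at 132.50° from the x-axis; with |UN| = 18.9, N = (5.8815, 26.584). ∠UNQ = 52.3° gives NQ at -99.800° from the x-axis; with |NQ| = 14.9, Q = (3.3454, 11.901). NQ is perpendicular to QG, so QG runs at -9.8000°; with |QG| = 30.0, G = (32.908, 6.7949). Then |BG| = |G − B| = 33.602.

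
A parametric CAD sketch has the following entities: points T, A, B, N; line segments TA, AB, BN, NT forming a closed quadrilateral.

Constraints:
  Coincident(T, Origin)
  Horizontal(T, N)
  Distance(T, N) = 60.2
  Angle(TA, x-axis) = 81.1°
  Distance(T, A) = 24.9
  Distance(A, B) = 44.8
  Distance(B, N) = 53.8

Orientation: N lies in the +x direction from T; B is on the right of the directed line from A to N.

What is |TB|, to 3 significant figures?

22.2

Checks: |AB| = 44.80 ✓; |BN| = 53.80 ✓.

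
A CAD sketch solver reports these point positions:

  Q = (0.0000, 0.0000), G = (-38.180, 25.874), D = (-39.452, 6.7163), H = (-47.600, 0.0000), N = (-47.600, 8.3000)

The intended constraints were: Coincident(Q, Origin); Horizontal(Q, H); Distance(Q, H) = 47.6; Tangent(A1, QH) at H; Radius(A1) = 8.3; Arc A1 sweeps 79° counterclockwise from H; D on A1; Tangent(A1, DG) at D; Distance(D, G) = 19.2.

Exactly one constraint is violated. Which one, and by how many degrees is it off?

Tangent(A1, DG) at D — off by 7.20°.

Q = (0.00, 0.00) ✓; Q.y = 0.00, H.y = 0.00 ✓; |QH| = 47.60 ✓; ∠(NH, HQ) = 90.00° ✓; |NH| = 8.300 ✓; bearing(N→D) − bearing(N→H) = 79.00° ✓; |ND| = 8.300 ✓; ∠(ND, DG) = 82.80° ✗; |DG| = 19.20 ✓.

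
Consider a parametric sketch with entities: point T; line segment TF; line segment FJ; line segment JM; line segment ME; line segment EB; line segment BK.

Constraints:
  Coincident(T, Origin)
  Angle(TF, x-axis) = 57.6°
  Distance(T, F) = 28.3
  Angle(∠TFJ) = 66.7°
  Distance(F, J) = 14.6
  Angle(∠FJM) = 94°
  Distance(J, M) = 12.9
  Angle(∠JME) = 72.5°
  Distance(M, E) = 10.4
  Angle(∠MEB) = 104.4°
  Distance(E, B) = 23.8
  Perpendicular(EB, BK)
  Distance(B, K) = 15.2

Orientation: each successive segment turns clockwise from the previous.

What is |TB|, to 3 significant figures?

39.8

∠JME = 72.5° gives ME at 111° from the x-axis; with |ME| = 10.4, E = (9.57, 13.6). ∠MEB = 104.4° gives EB at 35.2° from the x-axis; with |EB| = 23.8, B = (29.0, 27.3). Then |TB| = |B − T| = 39.8.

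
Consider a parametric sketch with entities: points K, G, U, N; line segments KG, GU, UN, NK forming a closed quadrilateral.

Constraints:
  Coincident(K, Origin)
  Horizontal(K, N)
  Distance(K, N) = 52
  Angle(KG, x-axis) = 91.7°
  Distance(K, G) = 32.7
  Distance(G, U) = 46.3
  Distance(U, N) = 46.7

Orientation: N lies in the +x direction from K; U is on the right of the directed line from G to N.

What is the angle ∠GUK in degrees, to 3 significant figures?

18.8°

K is at the origin; KN is horizontal with |KN| = 52.0 and N in +x, so N = (52.0, 0). KG runs at 91.7° with |KG| = 32.7, so G = (-0.970, 32.7). U is determined by |GU| = 46.3 and |UN| = 46.7 together: it lies at the intersection of circle(G, 46.3) and circle(N, 46.7). With |GN| = 62.2, the foot of the radical line on GN is 30.8 from G and the perpendicular offset is √(46.3² − 30.8²) = 34.5. Taking the right-of-GN solution: U = (7.12, -12.9).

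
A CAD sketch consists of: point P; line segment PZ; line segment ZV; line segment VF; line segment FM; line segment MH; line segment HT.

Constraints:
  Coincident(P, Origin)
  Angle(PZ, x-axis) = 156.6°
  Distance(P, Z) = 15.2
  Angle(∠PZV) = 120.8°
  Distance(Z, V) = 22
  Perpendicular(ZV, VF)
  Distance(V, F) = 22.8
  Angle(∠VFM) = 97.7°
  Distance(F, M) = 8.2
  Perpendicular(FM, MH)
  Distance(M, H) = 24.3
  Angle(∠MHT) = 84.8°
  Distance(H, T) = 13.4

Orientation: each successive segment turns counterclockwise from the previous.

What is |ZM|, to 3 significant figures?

27.6

P is at the origin; PZ runs at 156.6° with length 15.2, so Z = (-13.9, 6.04). ∠PZV = 120.8° gives ZV at -144° from the x-axis; with |ZV| = 22.0, V = (-31.8, -6.83). The perpendicularity gives VF at right angles to ZV, so VF runs at -54.2°; with |VF| = 22.8, F = (-18.5, -25.3). ∠VFM = 97.7° gives FM at 28.1° from the x-axis; with |FM| = 8.2, M = (-11.2, -21.5). Then |ZM| = |M − Z| = 27.6.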